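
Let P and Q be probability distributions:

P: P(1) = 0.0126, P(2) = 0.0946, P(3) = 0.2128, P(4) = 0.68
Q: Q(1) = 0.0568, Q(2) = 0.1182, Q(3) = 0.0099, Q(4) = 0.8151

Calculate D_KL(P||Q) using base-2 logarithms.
0.7063 bits

D_KL(P||Q) = Σ P(x) log₂(P(x)/Q(x))

Computing term by term:
  P(1)·log₂(P(1)/Q(1)) = 0.0126·log₂(0.0126/0.0568) = -0.02737
  P(2)·log₂(P(2)/Q(2)) = 0.0946·log₂(0.0946/0.1182) = -0.03040
  P(3)·log₂(P(3)/Q(3)) = 0.2128·log₂(0.2128/0.0099) = 0.94184
  P(4)·log₂(P(4)/Q(4)) = 0.68·log₂(0.68/0.8151) = -0.17778

D_KL(P||Q) = -0.02737 - 0.03040 + 0.94184 - 0.17778 = 0.70629 ≈ 0.7063 bits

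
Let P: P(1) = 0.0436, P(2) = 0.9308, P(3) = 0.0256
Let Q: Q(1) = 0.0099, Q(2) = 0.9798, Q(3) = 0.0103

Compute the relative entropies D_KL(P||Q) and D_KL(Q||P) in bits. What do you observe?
D_KL(P||Q) = 0.0580 bits, D_KL(Q||P) = 0.0378 bits. The two directions give different values (D_KL(P||Q) exceeds D_KL(Q||P) by 0.0202 bits): KL divergence is asymmetric.

D_KL(P||Q) = Σ P(x) log₂(P(x)/Q(x))

Computing term by term:
  P(1)·log₂(P(1)/Q(1)) = 0.0436·log₂(0.0436/0.0099) = 0.09325
  P(2)·log₂(P(2)/Q(2)) = 0.9308·log₂(0.9308/0.9798) = -0.06889
  P(3)·log₂(P(3)/Q(3)) = 0.0256·log₂(0.0256/0.0103) = 0.03363

D_KL(P||Q) = 0.09325 - 0.06889 + 0.03363 = 0.05799 ≈ 0.0580 bits

D_KL(Q||P) = Σ Q(x) log₂(Q(x)/P(x))

Computing term by term:
  Q(1)·log₂(Q(1)/P(1)) = 0.0099·log₂(0.0099/0.0436) = -0.02117
  Q(2)·log₂(Q(2)/P(2)) = 0.9798·log₂(0.9798/0.9308) = 0.07252
  Q(3)·log₂(Q(3)/P(3)) = 0.0103·log₂(0.0103/0.0256) = -0.01353

D_KL(Q||P) = -0.02117 + 0.07252 - 0.01353 = 0.03782 ≈ 0.0378 bits

These are NOT equal (difference: 0.0202 bits). KL divergence is asymmetric: D_KL(P||Q) ≠ D_KL(Q||P) in general.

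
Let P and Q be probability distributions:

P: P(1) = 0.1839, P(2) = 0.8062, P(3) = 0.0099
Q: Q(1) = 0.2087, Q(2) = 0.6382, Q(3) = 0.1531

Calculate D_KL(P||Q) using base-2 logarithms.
0.1991 bits

D_KL(P||Q) = Σ P(x) log₂(P(x)/Q(x))

Computing term by term:
  P(1)·log₂(P(1)/Q(1)) = 0.1839·log₂(0.1839/0.2087) = -0.03356
  P(2)·log₂(P(2)/Q(2)) = 0.8062·log₂(0.8062/0.6382) = 0.27179
  P(3)·log₂(P(3)/Q(3)) = 0.0099·log₂(0.0099/0.1531) = -0.03911

D_KL(P||Q) = -0.03356 + 0.27179 - 0.03911 = 0.19912 ≈ 0.1991 bits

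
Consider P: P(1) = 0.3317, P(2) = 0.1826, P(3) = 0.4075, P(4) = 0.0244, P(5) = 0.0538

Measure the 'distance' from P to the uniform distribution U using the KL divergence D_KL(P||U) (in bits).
0.4606 bits

U(i) = 1/5 for all i

D_KL(P||U) = Σ P(x) log₂(P(x) / (1/5))
           = Σ P(x) log₂(P(x)) + log₂(5)
           = log₂(5) - H(P)

H(P) = -Σ P(x) log₂(P(x)):
  -P(1)·log₂(P(1)) = -(0.3317)·log₂(0.3317) = 0.52808
  -P(2)·log₂(P(2)) = -(0.1826)·log₂(0.1826) = 0.44796
  -P(3)·log₂(P(3)) = -(0.4075)·log₂(0.4075) = 0.52776
  -P(4)·log₂(P(4)) = -(0.0244)·log₂(0.0244) = 0.13071
  -P(5)·log₂(P(5)) = -(0.0538)·log₂(0.0538) = 0.22683
H(P) = 0.52808 + 0.44796 + 0.52776 + 0.13071 + 0.22683 = 1.86134 bits

log₂(5) = 2.32193 bits

D_KL(P||U) = 2.32193 - 1.86134 = 0.46059 ≈ 0.4606 bits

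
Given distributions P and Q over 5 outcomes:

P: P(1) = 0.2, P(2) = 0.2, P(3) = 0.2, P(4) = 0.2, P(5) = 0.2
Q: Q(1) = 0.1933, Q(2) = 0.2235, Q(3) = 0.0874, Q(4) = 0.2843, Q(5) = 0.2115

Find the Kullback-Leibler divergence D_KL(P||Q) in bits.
0.0990 bits

D_KL(P||Q) = Σ P(x) log₂(P(x)/Q(x))

Computing term by term:
  P(1)·log₂(P(1)/Q(1)) = 0.2·log₂(0.2/0.1933) = 0.00983
  P(2)·log₂(P(2)/Q(2)) = 0.2·log₂(0.2/0.2235) = -0.03205
  P(3)·log₂(P(3)/Q(3)) = 0.2·log₂(0.2/0.0874) = 0.23886
  P(4)·log₂(P(4)/Q(4)) = 0.2·log₂(0.2/0.2843) = -0.10148
  P(5)·log₂(P(5)/Q(5)) = 0.2·log₂(0.2/0.2115) = -0.01613

D_KL(P||Q) = 0.00983 - 0.03205 + 0.23886 - 0.10148 - 0.01613 = 0.09903 ≈ 0.0990 bits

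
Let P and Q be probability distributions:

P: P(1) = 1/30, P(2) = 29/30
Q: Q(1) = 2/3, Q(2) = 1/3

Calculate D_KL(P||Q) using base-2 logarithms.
1.3408 bits

D_KL(P||Q) = Σ P(x) log₂(P(x)/Q(x))

Computing term by term:
  P(1)·log₂(P(1)/Q(1)) = (1/30)·log₂((1/30)/(2/3)) = -0.14406
  P(2)·log₂(P(2)/Q(2)) = (29/30)·log₂((29/30)/(1/3)) = 1.48485

D_KL(P||Q) = -0.14406 + 1.48485 = 1.34079 ≈ 1.3408 bits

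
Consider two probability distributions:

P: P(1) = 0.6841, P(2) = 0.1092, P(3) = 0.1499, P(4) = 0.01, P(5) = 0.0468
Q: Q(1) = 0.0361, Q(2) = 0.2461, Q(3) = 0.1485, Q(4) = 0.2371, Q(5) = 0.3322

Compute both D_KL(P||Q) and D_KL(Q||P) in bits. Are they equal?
D_KL(P||Q) = 2.5994 bits, D_KL(Q||P) = 2.1555 bits. No, they are not equal.

D_KL(P||Q) = Σ P(x) log₂(P(x)/Q(x))

Computing term by term:
  P(1)·log₂(P(1)/Q(1)) = 0.6841·log₂(0.6841/0.0361) = 2.90341
  P(2)·log₂(P(2)/Q(2)) = 0.1092·log₂(0.1092/0.2461) = -0.12801
  P(3)·log₂(P(3)/Q(3)) = 0.1499·log₂(0.1499/0.1485) = 0.00203
  P(4)·log₂(P(4)/Q(4)) = 0.01·log₂(0.01/0.2371) = -0.04567
  P(5)·log₂(P(5)/Q(5)) = 0.0468·log₂(0.0468/0.3322) = -0.13233

D_KL(P||Q) = 2.90341 - 0.12801 + 0.00203 - 0.04567 - 0.13233 = 2.59943 ≈ 2.5994 bits

D_KL(Q||P) = Σ Q(x) log₂(Q(x)/P(x))

Computing term by term:
  Q(1)·log₂(Q(1)/P(1)) = 0.0361·log₂(0.0361/0.6841) = -0.15321
  Q(2)·log₂(Q(2)/P(2)) = 0.2461·log₂(0.2461/0.1092) = 0.28850
  Q(3)·log₂(Q(3)/P(3)) = 0.1485·log₂(0.1485/0.1499) = -0.00201
  Q(4)·log₂(Q(4)/P(4)) = 0.2371·log₂(0.2371/0.01) = 1.08294
  Q(5)·log₂(Q(5)/P(5)) = 0.3322·log₂(0.3322/0.0468) = 0.93929

D_KL(Q||P) = -0.15321 + 0.28850 - 0.00201 + 1.08294 + 0.93929 = 2.15551 ≈ 2.1555 bits

These are NOT equal (difference: 0.4439 bits). KL divergence is asymmetric: D_KL(P||Q) ≠ D_KL(Q||P) in general.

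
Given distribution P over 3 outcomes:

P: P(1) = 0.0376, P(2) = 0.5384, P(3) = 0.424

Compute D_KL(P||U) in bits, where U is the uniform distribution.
0.4012 bits

U(i) = 1/3 for all i

D_KL(P||U) = Σ P(x) log₂(P(x) / (1/3))
           = Σ P(x) log₂(P(x)) + log₂(3)
           = log₂(3) - H(P)

H(P) = -Σ P(x) log₂(P(x)):
  -P(1)·log₂(P(1)) = -(0.0376)·log₂(0.0376) = 0.17797
  -P(2)·log₂(P(2)) = -(0.5384)·log₂(0.5384) = 0.48093
  -P(3)·log₂(P(3)) = -(0.424)·log₂(0.424) = 0.52485
H(P) = 0.17797 + 0.48093 + 0.52485 = 1.18375 bits

log₂(3) = 1.58496 bits

D_KL(P||U) = 1.58496 - 1.18375 = 0.40121 ≈ 0.4012 bits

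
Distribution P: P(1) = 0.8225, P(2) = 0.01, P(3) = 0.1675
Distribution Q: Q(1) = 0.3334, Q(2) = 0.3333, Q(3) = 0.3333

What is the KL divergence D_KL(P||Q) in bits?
0.8547 bits

D_KL(P||Q) = Σ P(x) log₂(P(x)/Q(x))

Computing term by term:
  P(1)·log₂(P(1)/Q(1)) = 0.8225·log₂(0.8225/0.3334) = 1.07152
  P(2)·log₂(P(2)/Q(2)) = 0.01·log₂(0.01/0.3333) = -0.05059
  P(3)·log₂(P(3)/Q(3)) = 0.1675·log₂(0.1675/0.3333) = -0.16627

D_KL(P||Q) = 1.07152 - 0.05059 - 0.16627 = 0.85466 ≈ 0.8547 bits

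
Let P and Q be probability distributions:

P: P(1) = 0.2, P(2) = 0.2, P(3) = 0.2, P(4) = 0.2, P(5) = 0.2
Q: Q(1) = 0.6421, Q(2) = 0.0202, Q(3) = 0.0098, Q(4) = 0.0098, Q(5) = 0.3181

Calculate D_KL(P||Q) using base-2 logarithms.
1.9315 bits

D_KL(P||Q) = Σ P(x) log₂(P(x)/Q(x))

Computing term by term:
  P(1)·log₂(P(1)/Q(1)) = 0.2·log₂(0.2/0.6421) = -0.33656
  P(2)·log₂(P(2)/Q(2)) = 0.2·log₂(0.2/0.0202) = 0.66151
  P(3)·log₂(P(3)/Q(3)) = 0.2·log₂(0.2/0.0098) = 0.87021
  P(4)·log₂(P(4)/Q(4)) = 0.2·log₂(0.2/0.0098) = 0.87021
  P(5)·log₂(P(5)/Q(5)) = 0.2·log₂(0.2/0.3181) = -0.13390

D_KL(P||Q) = -0.33656 + 0.66151 + 0.87021 + 0.87021 - 0.13390 = 1.93147 ≈ 1.9315 bits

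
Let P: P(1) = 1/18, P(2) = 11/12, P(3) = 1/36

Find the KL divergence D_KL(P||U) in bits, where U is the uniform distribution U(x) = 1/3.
1.0946 bits

U(i) = 1/3 for all i

D_KL(P||U) = Σ P(x) log₂(P(x) / (1/3))
           = Σ P(x) log₂(P(x)) + log₂(3)
           = log₂(3) - H(P)

H(P) = -Σ P(x) log₂(P(x)):
  -P(1)·log₂(P(1)) = -(1/18)·log₂(1/18) = 0.23166
  -P(2)·log₂(P(2)) = -(11/12)·log₂(11/12) = 0.11507
  -P(3)·log₂(P(3)) = -(1/36)·log₂(1/36) = 0.14361
H(P) = 0.23166 + 0.11507 + 0.14361 = 0.49034 bits

log₂(3) = 1.58496 bits

D_KL(P||U) = 1.58496 - 0.49034 = 1.09462 ≈ 1.0946 bits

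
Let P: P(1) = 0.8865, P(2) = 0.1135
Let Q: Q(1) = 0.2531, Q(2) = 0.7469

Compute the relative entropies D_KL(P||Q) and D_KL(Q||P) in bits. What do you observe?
D_KL(P||Q) = 1.2946 bits, D_KL(Q||P) = 1.5725 bits. The two directions give different values (D_KL(Q||P) exceeds D_KL(P||Q) by 0.2779 bits): KL divergence is asymmetric.

D_KL(P||Q) = Σ P(x) log₂(P(x)/Q(x))

Computing term by term:
  P(1)·log₂(P(1)/Q(1)) = 0.8865·log₂(0.8865/0.2531) = 1.60316
  P(2)·log₂(P(2)/Q(2)) = 0.1135·log₂(0.1135/0.7469) = -0.30852

D_KL(P||Q) = 1.60316 - 0.30852 = 1.29464 ≈ 1.2946 bits

D_KL(Q||P) = Σ Q(x) log₂(Q(x)/P(x))

Computing term by term:
  Q(1)·log₂(Q(1)/P(1)) = 0.2531·log₂(0.2531/0.8865) = -0.45771
  Q(2)·log₂(Q(2)/P(2)) = 0.7469·log₂(0.7469/0.1135) = 2.03024

D_KL(Q||P) = -0.45771 + 2.03024 = 1.57253 ≈ 1.5725 bits

These are NOT equal (difference: 0.2779 bits). KL divergence is asymmetric: D_KL(P||Q) ≠ D_KL(Q||P) in general.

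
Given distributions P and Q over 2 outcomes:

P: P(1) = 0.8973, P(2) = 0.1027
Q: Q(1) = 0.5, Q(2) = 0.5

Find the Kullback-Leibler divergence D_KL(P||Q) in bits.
0.5225 bits

D_KL(P||Q) = Σ P(x) log₂(P(x)/Q(x))

Computing term by term:
  P(1)·log₂(P(1)/Q(1)) = 0.8973·log₂(0.8973/0.5) = 0.75702
  P(2)·log₂(P(2)/Q(2)) = 0.1027·log₂(0.1027/0.5) = -0.23451

D_KL(P||Q) = 0.75702 - 0.23451 = 0.52251 ≈ 0.5225 bits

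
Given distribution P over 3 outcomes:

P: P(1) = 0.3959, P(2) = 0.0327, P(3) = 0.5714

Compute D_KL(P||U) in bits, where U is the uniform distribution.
0.4330 bits

U(i) = 1/3 for all i

D_KL(P||U) = Σ P(x) log₂(P(x) / (1/3))
           = Σ P(x) log₂(P(x)) + log₂(3)
           = log₂(3) - H(P)

H(P) = -Σ P(x) log₂(P(x)):
  -P(1)·log₂(P(1)) = -(0.3959)·log₂(0.3959) = 0.52924
  -P(2)·log₂(P(2)) = -(0.0327)·log₂(0.0327) = 0.16136
  -P(3)·log₂(P(3)) = -(0.5714)·log₂(0.5714) = 0.46136
H(P) = 0.52924 + 0.16136 + 0.46136 = 1.15196 bits

log₂(3) = 1.58496 bits

D_KL(P||U) = 1.58496 - 1.15196 = 0.43300 ≈ 0.4330 bits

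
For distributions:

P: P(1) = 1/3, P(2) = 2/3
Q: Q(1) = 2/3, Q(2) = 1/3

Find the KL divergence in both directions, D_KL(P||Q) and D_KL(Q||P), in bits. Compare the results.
D_KL(P||Q) = 0.3333 bits, D_KL(Q||P) = 0.3333 bits. The two directions give exactly the same value for this pair.

D_KL(P||Q) = Σ P(x) log₂(P(x)/Q(x))

Computing term by term:
  P(1)·log₂(P(1)/Q(1)) = (1/3)·log₂((1/3)/(2/3)) = -0.33333
  P(2)·log₂(P(2)/Q(2)) = (2/3)·log₂((2/3)/(1/3)) = 0.66667

D_KL(P||Q) = -0.33333 + 0.66667 = 0.33334 ≈ 0.3333 bits

D_KL(Q||P) = Σ Q(x) log₂(Q(x)/P(x))

Computing term by term:
  Q(1)·log₂(Q(1)/P(1)) = (2/3)·log₂((2/3)/(1/3)) = 0.66667
  Q(2)·log₂(Q(2)/P(2)) = (1/3)·log₂((1/3)/(2/3)) = -0.33333

D_KL(Q||P) = 0.66667 - 0.33333 = 0.33334 ≈ 0.3333 bits

These ARE equal here. Q is P with outcomes relabeled (Q(1) = P(2), Q(2) = P(1)) by a relabeling that is its own inverse, so the two sums contain exactly the same terms in a different order. This is a special case — KL divergence is not symmetric in general: D_KL(P||Q) ≠ D_KL(Q||P) for most P, Q.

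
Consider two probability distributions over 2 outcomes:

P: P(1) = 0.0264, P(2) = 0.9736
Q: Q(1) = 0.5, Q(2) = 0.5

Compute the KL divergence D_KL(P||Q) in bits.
0.8240 bits

D_KL(P||Q) = Σ P(x) log₂(P(x)/Q(x))

Computing term by term:
  P(1)·log₂(P(1)/Q(1)) = 0.0264·log₂(0.0264/0.5) = -0.11202
  P(2)·log₂(P(2)/Q(2)) = 0.9736·log₂(0.9736/0.5) = 0.93602

D_KL(P||Q) = -0.11202 + 0.93602 = 0.82400 ≈ 0.8240 bits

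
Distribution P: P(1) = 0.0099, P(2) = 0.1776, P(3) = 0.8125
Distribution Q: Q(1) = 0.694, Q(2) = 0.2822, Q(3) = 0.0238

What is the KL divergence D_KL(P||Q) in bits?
3.9590 bits

D_KL(P||Q) = Σ P(x) log₂(P(x)/Q(x))

Computing term by term:
  P(1)·log₂(P(1)/Q(1)) = 0.0099·log₂(0.0099/0.694) = -0.06070
  P(2)·log₂(P(2)/Q(2)) = 0.1776·log₂(0.1776/0.2822) = -0.11865
  P(3)·log₂(P(3)/Q(3)) = 0.8125·log₂(0.8125/0.0238) = 4.13833

D_KL(P||Q) = -0.06070 - 0.11865 + 4.13833 = 3.95898 ≈ 3.9590 bits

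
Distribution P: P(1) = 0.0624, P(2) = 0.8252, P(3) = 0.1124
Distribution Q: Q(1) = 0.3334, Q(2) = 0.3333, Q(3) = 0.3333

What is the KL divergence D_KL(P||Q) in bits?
0.7522 bits

D_KL(P||Q) = Σ P(x) log₂(P(x)/Q(x))

Computing term by term:
  P(1)·log₂(P(1)/Q(1)) = 0.0624·log₂(0.0624/0.3334) = -0.15086
  P(2)·log₂(P(2)/Q(2)) = 0.8252·log₂(0.8252/0.3333) = 1.07930
  P(3)·log₂(P(3)/Q(3)) = 0.1124·log₂(0.1124/0.3333) = -0.17626

D_KL(P||Q) = -0.15086 + 1.07930 - 0.17626 = 0.75218 ≈ 0.7522 bits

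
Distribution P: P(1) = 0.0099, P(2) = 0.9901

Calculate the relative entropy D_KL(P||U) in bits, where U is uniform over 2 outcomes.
0.9199 bits

U(i) = 1/2 for all i

D_KL(P||U) = Σ P(x) log₂(P(x) / (1/2))
           = Σ P(x) log₂(P(x)) + log₂(2)
           = log₂(2) - H(P)

H(P) = -Σ P(x) log₂(P(x)):
  -P(1)·log₂(P(1)) = -(0.0099)·log₂(0.0099) = 0.06592
  -P(2)·log₂(P(2)) = -(0.9901)·log₂(0.9901) = 0.01421
H(P) = 0.06592 + 0.01421 = 0.08013 bits

log₂(2) = 1.00000 bits

D_KL(P||U) = 1.00000 - 0.08013 = 0.91987 ≈ 0.9199 bits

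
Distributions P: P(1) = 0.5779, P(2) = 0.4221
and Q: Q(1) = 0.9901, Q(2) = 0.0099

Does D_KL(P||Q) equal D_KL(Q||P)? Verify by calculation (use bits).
D_KL(P||Q) = 1.8364 bits, D_KL(Q||P) = 0.7155 bits. No — D_KL(P||Q) ≠ D_KL(Q||P) for this pair.

D_KL(P||Q) = Σ P(x) log₂(P(x)/Q(x))

Computing term by term:
  P(1)·log₂(P(1)/Q(1)) = 0.5779·log₂(0.5779/0.9901) = -0.44889
  P(2)·log₂(P(2)/Q(2)) = 0.4221·log₂(0.4221/0.0099) = 2.28525

D_KL(P||Q) = -0.44889 + 2.28525 = 1.83636 ≈ 1.8364 bits

D_KL(Q||P) = Σ Q(x) log₂(Q(x)/P(x))

Computing term by term:
  Q(1)·log₂(Q(1)/P(1)) = 0.9901·log₂(0.9901/0.5779) = 0.76906
  Q(2)·log₂(Q(2)/P(2)) = 0.0099·log₂(0.0099/0.4221) = -0.05360

D_KL(Q||P) = 0.76906 - 0.05360 = 0.71546 ≈ 0.7155 bits

These are NOT equal (difference: 1.1209 bits). KL divergence is asymmetric: D_KL(P||Q) ≠ D_KL(Q||P) in general.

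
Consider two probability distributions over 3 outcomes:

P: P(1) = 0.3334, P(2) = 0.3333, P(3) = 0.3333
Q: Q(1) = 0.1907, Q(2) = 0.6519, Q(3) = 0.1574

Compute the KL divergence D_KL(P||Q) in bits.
0.3069 bits

D_KL(P||Q) = Σ P(x) log₂(P(x)/Q(x))

Computing term by term:
  P(1)·log₂(P(1)/Q(1)) = 0.3334·log₂(0.3334/0.1907) = 0.26870
  P(2)·log₂(P(2)/Q(2)) = 0.3333·log₂(0.3333/0.6519) = -0.32258
  P(3)·log₂(P(3)/Q(3)) = 0.3333·log₂(0.3333/0.1574) = 0.36076

D_KL(P||Q) = 0.26870 - 0.32258 + 0.36076 = 0.30688 ≈ 0.3069 bits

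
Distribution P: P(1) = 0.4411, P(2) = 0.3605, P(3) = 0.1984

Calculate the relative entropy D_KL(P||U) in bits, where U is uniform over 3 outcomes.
0.0705 bits

U(i) = 1/3 for all i

D_KL(P||U) = Σ P(x) log₂(P(x) / (1/3))
           = Σ P(x) log₂(P(x)) + log₂(3)
           = log₂(3) - H(P)

H(P) = -Σ P(x) log₂(P(x)):
  -P(1)·log₂(P(1)) = -(0.4411)·log₂(0.4411) = 0.52086
  -P(2)·log₂(P(2)) = -(0.3605)·log₂(0.3605) = 0.53063
  -P(3)·log₂(P(3)) = -(0.1984)·log₂(0.1984) = 0.46297
H(P) = 0.52086 + 0.53063 + 0.46297 = 1.51446 bits

log₂(3) = 1.58496 bits

D_KL(P||U) = 1.58496 - 1.51446 = 0.07050 ≈ 0.0705 bits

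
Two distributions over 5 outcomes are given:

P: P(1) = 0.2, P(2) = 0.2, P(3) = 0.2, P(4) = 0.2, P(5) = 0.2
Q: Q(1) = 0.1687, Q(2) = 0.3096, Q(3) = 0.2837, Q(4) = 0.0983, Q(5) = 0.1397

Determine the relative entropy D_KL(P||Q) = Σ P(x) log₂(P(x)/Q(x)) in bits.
0.1306 bits

D_KL(P||Q) = Σ P(x) log₂(P(x)/Q(x))

Computing term by term:
  P(1)·log₂(P(1)/Q(1)) = 0.2·log₂(0.2/0.1687) = 0.04911
  P(2)·log₂(P(2)/Q(2)) = 0.2·log₂(0.2/0.3096) = -0.12608
  P(3)·log₂(P(3)/Q(3)) = 0.2·log₂(0.2/0.2837) = -0.10087
  P(4)·log₂(P(4)/Q(4)) = 0.2·log₂(0.2/0.0983) = 0.20495
  P(5)·log₂(P(5)/Q(5)) = 0.2·log₂(0.2/0.1397) = 0.10353

D_KL(P||Q) = 0.04911 - 0.12608 - 0.10087 + 0.20495 + 0.10353 = 0.13064 ≈ 0.1306 bits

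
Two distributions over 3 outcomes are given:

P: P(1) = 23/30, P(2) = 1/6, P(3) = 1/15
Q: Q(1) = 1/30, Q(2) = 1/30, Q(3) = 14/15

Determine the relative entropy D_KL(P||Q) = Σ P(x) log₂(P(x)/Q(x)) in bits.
3.6012 bits

D_KL(P||Q) = Σ P(x) log₂(P(x)/Q(x))

Computing term by term:
  P(1)·log₂(P(1)/Q(1)) = (23/30)·log₂((23/30)/(1/30)) = 3.46806
  P(2)·log₂(P(2)/Q(2)) = (1/6)·log₂((1/6)/(1/30)) = 0.38699
  P(3)·log₂(P(3)/Q(3)) = (1/15)·log₂((1/15)/(14/15)) = -0.25382

D_KL(P||Q) = 3.46806 + 0.38699 - 0.25382 = 3.60123 ≈ 3.6012 bits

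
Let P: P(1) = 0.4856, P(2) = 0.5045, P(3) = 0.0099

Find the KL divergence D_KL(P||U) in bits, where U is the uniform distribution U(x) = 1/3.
0.5150 bits

U(i) = 1/3 for all i

D_KL(P||U) = Σ P(x) log₂(P(x) / (1/3))
           = Σ P(x) log₂(P(x)) + log₂(3)
           = log₂(3) - H(P)

H(P) = -Σ P(x) log₂(P(x)):
  -P(1)·log₂(P(1)) = -(0.4856)·log₂(0.4856) = 0.50607
  -P(2)·log₂(P(2)) = -(0.5045)·log₂(0.5045) = 0.49798
  -P(3)·log₂(P(3)) = -(0.0099)·log₂(0.0099) = 0.06592
H(P) = 0.50607 + 0.49798 + 0.06592 = 1.06997 bits

log₂(3) = 1.58496 bits

D_KL(P||U) = 1.58496 - 1.06997 = 0.51499 ≈ 0.5150 bits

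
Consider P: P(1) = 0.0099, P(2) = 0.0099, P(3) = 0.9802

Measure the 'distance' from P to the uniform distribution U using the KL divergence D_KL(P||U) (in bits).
1.4248 bits

U(i) = 1/3 for all i

D_KL(P||U) = Σ P(x) log₂(P(x) / (1/3))
           = Σ P(x) log₂(P(x)) + log₂(3)
           = log₂(3) - H(P)

H(P) = -Σ P(x) log₂(P(x)):
  -P(1)·log₂(P(1)) = -(0.0099)·log₂(0.0099) = 0.06592
  -P(2)·log₂(P(2)) = -(0.0099)·log₂(0.0099) = 0.06592
  -P(3)·log₂(P(3)) = -(0.9802)·log₂(0.9802) = 0.02828
H(P) = 0.06592 + 0.06592 + 0.02828 = 0.16012 bits

log₂(3) = 1.58496 bits

D_KL(P||U) = 1.58496 - 0.16012 = 1.42484 ≈ 1.4248 bits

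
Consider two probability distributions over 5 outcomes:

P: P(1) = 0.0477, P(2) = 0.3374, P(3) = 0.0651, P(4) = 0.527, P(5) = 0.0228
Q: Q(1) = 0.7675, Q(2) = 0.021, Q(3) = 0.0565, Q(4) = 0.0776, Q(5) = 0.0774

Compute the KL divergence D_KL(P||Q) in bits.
2.5900 bits

D_KL(P||Q) = Σ P(x) log₂(P(x)/Q(x))

Computing term by term:
  P(1)·log₂(P(1)/Q(1)) = 0.0477·log₂(0.0477/0.7675) = -0.19119
  P(2)·log₂(P(2)/Q(2)) = 0.3374·log₂(0.3374/0.021) = 1.35162
  P(3)·log₂(P(3)/Q(3)) = 0.0651·log₂(0.0651/0.0565) = 0.01331
  P(4)·log₂(P(4)/Q(4)) = 0.527·log₂(0.527/0.0776) = 1.45646
  P(5)·log₂(P(5)/Q(5)) = 0.0228·log₂(0.0228/0.0774) = -0.04020

D_KL(P||Q) = -0.19119 + 1.35162 + 0.01331 + 1.45646 - 0.04020 = 2.59000 ≈ 2.5900 bits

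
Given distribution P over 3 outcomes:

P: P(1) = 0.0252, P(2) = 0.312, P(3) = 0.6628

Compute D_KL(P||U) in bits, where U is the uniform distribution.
0.5336 bits

U(i) = 1/3 for all i

D_KL(P||U) = Σ P(x) log₂(P(x) / (1/3))
           = Σ P(x) log₂(P(x)) + log₂(3)
           = log₂(3) - H(P)

H(P) = -Σ P(x) log₂(P(x)):
  -P(1)·log₂(P(1)) = -(0.0252)·log₂(0.0252) = 0.13382
  -P(2)·log₂(P(2)) = -(0.312)·log₂(0.312) = 0.52428
  -P(3)·log₂(P(3)) = -(0.6628)·log₂(0.6628) = 0.39328
H(P) = 0.13382 + 0.52428 + 0.39328 = 1.05138 bits

log₂(3) = 1.58496 bits

D_KL(P||U) = 1.58496 - 1.05138 = 0.53358 ≈ 0.5336 bits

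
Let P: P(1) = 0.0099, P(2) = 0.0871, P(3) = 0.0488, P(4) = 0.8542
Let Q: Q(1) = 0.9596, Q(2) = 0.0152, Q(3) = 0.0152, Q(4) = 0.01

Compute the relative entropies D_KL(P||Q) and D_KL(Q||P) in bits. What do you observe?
D_KL(P||Q) = 5.7171 bits, D_KL(Q||P) = 6.2042 bits. The two directions give different values (D_KL(Q||P) exceeds D_KL(P||Q) by 0.4871 bits): KL divergence is asymmetric.

D_KL(P||Q) = Σ P(x) log₂(P(x)/Q(x))

Computing term by term:
  P(1)·log₂(P(1)/Q(1)) = 0.0099·log₂(0.0099/0.9596) = -0.06533
  P(2)·log₂(P(2)/Q(2)) = 0.0871·log₂(0.0871/0.0152) = 0.21937
  P(3)·log₂(P(3)/Q(3)) = 0.0488·log₂(0.0488/0.0152) = 0.08212
  P(4)·log₂(P(4)/Q(4)) = 0.8542·log₂(0.8542/0.01) = 5.48098

D_KL(P||Q) = -0.06533 + 0.21937 + 0.08212 + 5.48098 = 5.71714 ≈ 5.7171 bits

D_KL(Q||P) = Σ Q(x) log₂(Q(x)/P(x))

Computing term by term:
  Q(1)·log₂(Q(1)/P(1)) = 0.9596·log₂(0.9596/0.0099) = 6.33227
  Q(2)·log₂(Q(2)/P(2)) = 0.0152·log₂(0.0152/0.0871) = -0.03828
  Q(3)·log₂(Q(3)/P(3)) = 0.0152·log₂(0.0152/0.0488) = -0.02558
  Q(4)·log₂(Q(4)/P(4)) = 0.01·log₂(0.01/0.8542) = -0.06417

D_KL(Q||P) = 6.33227 - 0.03828 - 0.02558 - 0.06417 = 6.20424 ≈ 6.2042 bits

These are NOT equal (difference: 0.4871 bits). KL divergence is asymmetric: D_KL(P||Q) ≠ D_KL(Q||P) in general.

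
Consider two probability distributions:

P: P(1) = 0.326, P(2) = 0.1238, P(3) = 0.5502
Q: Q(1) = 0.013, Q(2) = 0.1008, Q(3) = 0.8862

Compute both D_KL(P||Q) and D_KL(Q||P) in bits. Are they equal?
D_KL(P||Q) = 1.1737 bits, D_KL(Q||P) = 0.5191 bits. No, they are not equal.

D_KL(P||Q) = Σ P(x) log₂(P(x)/Q(x))

Computing term by term:
  P(1)·log₂(P(1)/Q(1)) = 0.326·log₂(0.326/0.013) = 1.51534
  P(2)·log₂(P(2)/Q(2)) = 0.1238·log₂(0.1238/0.1008) = 0.03671
  P(3)·log₂(P(3)/Q(3)) = 0.5502·log₂(0.5502/0.8862) = -0.37836

D_KL(P||Q) = 1.51534 + 0.03671 - 0.37836 = 1.17369 ≈ 1.1737 bits

D_KL(Q||P) = Σ Q(x) log₂(Q(x)/P(x))

Computing term by term:
  Q(1)·log₂(Q(1)/P(1)) = 0.013·log₂(0.013/0.326) = -0.06043
  Q(2)·log₂(Q(2)/P(2)) = 0.1008·log₂(0.1008/0.1238) = -0.02989
  Q(3)·log₂(Q(3)/P(3)) = 0.8862·log₂(0.8862/0.5502) = 0.60942

D_KL(Q||P) = -0.06043 - 0.02989 + 0.60942 = 0.51910 ≈ 0.5191 bits

These are NOT equal (difference: 0.6546 bits). KL divergence is asymmetric: D_KL(P||Q) ≠ D_KL(Q||P) in general.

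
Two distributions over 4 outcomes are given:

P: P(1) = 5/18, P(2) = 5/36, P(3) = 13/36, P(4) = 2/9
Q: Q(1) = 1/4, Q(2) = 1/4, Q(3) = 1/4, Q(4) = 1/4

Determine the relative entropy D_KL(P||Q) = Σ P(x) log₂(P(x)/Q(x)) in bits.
0.0783 bits

D_KL(P||Q) = Σ P(x) log₂(P(x)/Q(x))

Computing term by term:
  P(1)·log₂(P(1)/Q(1)) = (5/18)·log₂((5/18)/(1/4)) = 0.04222
  P(2)·log₂(P(2)/Q(2)) = (5/36)·log₂((5/36)/(1/4)) = -0.11778
  P(3)·log₂(P(3)/Q(3)) = (13/36)·log₂((13/36)/(1/4)) = 0.19157
  P(4)·log₂(P(4)/Q(4)) = (2/9)·log₂((2/9)/(1/4)) = -0.03776

D_KL(P||Q) = 0.04222 - 0.11778 + 0.19157 - 0.03776 = 0.07825 ≈ 0.0783 bits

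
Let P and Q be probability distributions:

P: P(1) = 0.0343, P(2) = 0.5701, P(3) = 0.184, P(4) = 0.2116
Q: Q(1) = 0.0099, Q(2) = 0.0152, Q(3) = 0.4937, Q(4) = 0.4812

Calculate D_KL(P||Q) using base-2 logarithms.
2.5298 bits

D_KL(P||Q) = Σ P(x) log₂(P(x)/Q(x))

Computing term by term:
  P(1)·log₂(P(1)/Q(1)) = 0.0343·log₂(0.0343/0.0099) = 0.06149
  P(2)·log₂(P(2)/Q(2)) = 0.5701·log₂(0.5701/0.0152) = 2.98109
  P(3)·log₂(P(3)/Q(3)) = 0.184·log₂(0.184/0.4937) = -0.26200
  P(4)·log₂(P(4)/Q(4)) = 0.2116·log₂(0.2116/0.4812) = -0.25081

D_KL(P||Q) = 0.06149 + 2.98109 - 0.26200 - 0.25081 = 2.52977 ≈ 2.5298 bits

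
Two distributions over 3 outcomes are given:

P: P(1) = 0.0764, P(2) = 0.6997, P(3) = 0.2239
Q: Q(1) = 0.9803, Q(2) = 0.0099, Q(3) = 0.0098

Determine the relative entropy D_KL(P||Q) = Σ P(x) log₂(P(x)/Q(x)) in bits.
5.0278 bits

D_KL(P||Q) = Σ P(x) log₂(P(x)/Q(x))

Computing term by term:
  P(1)·log₂(P(1)/Q(1)) = 0.0764·log₂(0.0764/0.9803) = -0.28127
  P(2)·log₂(P(2)/Q(2)) = 0.6997·log₂(0.6997/0.0099) = 4.29837
  P(3)·log₂(P(3)/Q(3)) = 0.2239·log₂(0.2239/0.0098) = 1.01067

D_KL(P||Q) = -0.28127 + 4.29837 + 1.01067 = 5.02777 ≈ 5.0278 bits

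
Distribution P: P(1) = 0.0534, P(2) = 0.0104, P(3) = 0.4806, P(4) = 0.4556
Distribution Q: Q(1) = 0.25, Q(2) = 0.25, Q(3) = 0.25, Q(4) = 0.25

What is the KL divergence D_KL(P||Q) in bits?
0.6810 bits

D_KL(P||Q) = Σ P(x) log₂(P(x)/Q(x))

Computing term by term:
  P(1)·log₂(P(1)/Q(1)) = 0.0534·log₂(0.0534/0.25) = -0.11892
  P(2)·log₂(P(2)/Q(2)) = 0.0104·log₂(0.0104/0.25) = -0.04771
  P(3)·log₂(P(3)/Q(3)) = 0.4806·log₂(0.4806/0.25) = 0.45316
  P(4)·log₂(P(4)/Q(4)) = 0.4556·log₂(0.4556/0.25) = 0.39448

D_KL(P||Q) = -0.11892 - 0.04771 + 0.45316 + 0.39448 = 0.68101 ≈ 0.6810 bits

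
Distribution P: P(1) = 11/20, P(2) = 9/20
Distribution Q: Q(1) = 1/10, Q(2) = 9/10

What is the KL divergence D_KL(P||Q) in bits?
0.9027 bits

D_KL(P||Q) = Σ P(x) log₂(P(x)/Q(x))

Computing term by term:
  P(1)·log₂(P(1)/Q(1)) = (11/20)·log₂((11/20)/(1/10)) = 1.35269
  P(2)·log₂(P(2)/Q(2)) = (9/20)·log₂((9/20)/(9/10)) = -0.45000

D_KL(P||Q) = 1.35269 - 0.45000 = 0.90269 ≈ 0.9027 bits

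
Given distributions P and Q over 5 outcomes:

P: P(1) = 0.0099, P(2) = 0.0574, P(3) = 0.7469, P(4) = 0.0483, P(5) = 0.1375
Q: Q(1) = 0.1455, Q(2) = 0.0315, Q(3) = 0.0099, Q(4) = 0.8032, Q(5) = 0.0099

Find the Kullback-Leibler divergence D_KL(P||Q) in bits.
4.9960 bits

D_KL(P||Q) = Σ P(x) log₂(P(x)/Q(x))

Computing term by term:
  P(1)·log₂(P(1)/Q(1)) = 0.0099·log₂(0.0099/0.1455) = -0.03839
  P(2)·log₂(P(2)/Q(2)) = 0.0574·log₂(0.0574/0.0315) = 0.04969
  P(3)·log₂(P(3)/Q(3)) = 0.7469·log₂(0.7469/0.0099) = 4.65867
  P(4)·log₂(P(4)/Q(4)) = 0.0483·log₂(0.0483/0.8032) = -0.19589
  P(5)·log₂(P(5)/Q(5)) = 0.1375·log₂(0.1375/0.0099) = 0.52193

D_KL(P||Q) = -0.03839 + 0.04969 + 4.65867 - 0.19589 + 0.52193 = 4.99601 ≈ 4.9960 bits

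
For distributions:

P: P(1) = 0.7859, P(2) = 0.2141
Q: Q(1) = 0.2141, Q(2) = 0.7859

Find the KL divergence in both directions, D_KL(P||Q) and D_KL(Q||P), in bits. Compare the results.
D_KL(P||Q) = 1.0727 bits, D_KL(Q||P) = 1.0727 bits. The two directions give exactly the same value for this pair.

D_KL(P||Q) = Σ P(x) log₂(P(x)/Q(x))

Computing term by term:
  P(1)·log₂(P(1)/Q(1)) = 0.7859·log₂(0.7859/0.2141) = 1.47440
  P(2)·log₂(P(2)/Q(2)) = 0.2141·log₂(0.2141/0.7859) = -0.40166

D_KL(P||Q) = 1.47440 - 0.40166 = 1.07274 ≈ 1.0727 bits

D_KL(Q||P) = Σ Q(x) log₂(Q(x)/P(x))

Computing term by term:
  Q(1)·log₂(Q(1)/P(1)) = 0.2141·log₂(0.2141/0.7859) = -0.40166
  Q(2)·log₂(Q(2)/P(2)) = 0.7859·log₂(0.7859/0.2141) = 1.47440

D_KL(Q||P) = -0.40166 + 1.47440 = 1.07274 ≈ 1.0727 bits

These ARE equal here. Q is P with outcomes relabeled (Q(1) = P(2), Q(2) = P(1)) by a relabeling that is its own inverse, so the two sums contain exactly the same terms in a different order. This is a special case — KL divergence is not symmetric in general: D_KL(P||Q) ≠ D_KL(Q||P) for most P, Q.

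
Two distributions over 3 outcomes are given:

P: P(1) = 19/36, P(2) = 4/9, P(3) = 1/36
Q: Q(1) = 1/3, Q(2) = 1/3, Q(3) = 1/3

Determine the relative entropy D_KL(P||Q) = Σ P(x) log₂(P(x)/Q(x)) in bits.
0.4348 bits

D_KL(P||Q) = Σ P(x) log₂(P(x)/Q(x))

Computing term by term:
  P(1)·log₂(P(1)/Q(1)) = (19/36)·log₂((19/36)/(1/3)) = 0.34990
  P(2)·log₂(P(2)/Q(2)) = (4/9)·log₂((4/9)/(1/3)) = 0.18446
  P(3)·log₂(P(3)/Q(3)) = (1/36)·log₂((1/36)/(1/3)) = -0.09958

D_KL(P||Q) = 0.34990 + 0.18446 - 0.09958 = 0.43478 ≈ 0.4348 bits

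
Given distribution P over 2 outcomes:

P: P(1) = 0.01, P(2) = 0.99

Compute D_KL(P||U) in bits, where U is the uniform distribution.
0.9192 bits

U(i) = 1/2 for all i

D_KL(P||U) = Σ P(x) log₂(P(x) / (1/2))
           = Σ P(x) log₂(P(x)) + log₂(2)
           = log₂(2) - H(P)

H(P) = -Σ P(x) log₂(P(x)):
  -P(1)·log₂(P(1)) = -(0.01)·log₂(0.01) = 0.06644
  -P(2)·log₂(P(2)) = -(0.99)·log₂(0.99) = 0.01435
H(P) = 0.06644 + 0.01435 = 0.08079 bits

log₂(2) = 1.00000 bits

D_KL(P||U) = 1.00000 - 0.08079 = 0.91921 ≈ 0.9192 bits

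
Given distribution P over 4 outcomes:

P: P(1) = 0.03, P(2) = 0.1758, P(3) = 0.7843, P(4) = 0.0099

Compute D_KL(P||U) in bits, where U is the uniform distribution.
1.0665 bits

U(i) = 1/4 for all i

D_KL(P||U) = Σ P(x) log₂(P(x) / (1/4))
           = Σ P(x) log₂(P(x)) + log₂(4)
           = log₂(4) - H(P)

H(P) = -Σ P(x) log₂(P(x)):
  -P(1)·log₂(P(1)) = -(0.03)·log₂(0.03) = 0.15177
  -P(2)·log₂(P(2)) = -(0.1758)·log₂(0.1758) = 0.44091
  -P(3)·log₂(P(3)) = -(0.7843)·log₂(0.7843) = 0.27491
  -P(4)·log₂(P(4)) = -(0.0099)·log₂(0.0099) = 0.06592
H(P) = 0.15177 + 0.44091 + 0.27491 + 0.06592 = 0.93351 bits

log₂(4) = 2.00000 bits

D_KL(P||U) = 2.00000 - 0.93351 = 1.06649 ≈ 1.0665 bits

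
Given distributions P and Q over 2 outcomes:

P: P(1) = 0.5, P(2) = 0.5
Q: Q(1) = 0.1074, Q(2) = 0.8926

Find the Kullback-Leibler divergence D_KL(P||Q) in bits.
0.6914 bits

D_KL(P||Q) = Σ P(x) log₂(P(x)/Q(x))

Computing term by term:
  P(1)·log₂(P(1)/Q(1)) = 0.5·log₂(0.5/0.1074) = 1.10947
  P(2)·log₂(P(2)/Q(2)) = 0.5·log₂(0.5/0.8926) = -0.41804

D_KL(P||Q) = 1.10947 - 0.41804 = 0.69143 ≈ 0.6914 bits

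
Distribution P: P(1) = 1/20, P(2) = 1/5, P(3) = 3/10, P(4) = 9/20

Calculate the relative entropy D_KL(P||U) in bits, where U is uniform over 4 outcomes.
0.2800 bits

U(i) = 1/4 for all i

D_KL(P||U) = Σ P(x) log₂(P(x) / (1/4))
           = Σ P(x) log₂(P(x)) + log₂(4)
           = log₂(4) - H(P)

H(P) = -Σ P(x) log₂(P(x)):
  -P(1)·log₂(P(1)) = -(1/20)·log₂(1/20) = 0.21610
  -P(2)·log₂(P(2)) = -(1/5)·log₂(1/5) = 0.46439
  -P(3)·log₂(P(3)) = -(3/10)·log₂(3/10) = 0.52109
  -P(4)·log₂(P(4)) = -(9/20)·log₂(9/20) = 0.51840
H(P) = 0.21610 + 0.46439 + 0.52109 + 0.51840 = 1.71998 bits

log₂(4) = 2.00000 bits

D_KL(P||U) = 2.00000 - 1.71998 = 0.28002 ≈ 0.2800 bits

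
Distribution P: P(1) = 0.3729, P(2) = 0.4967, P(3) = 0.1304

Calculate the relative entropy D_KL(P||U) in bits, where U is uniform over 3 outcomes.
0.1696 bits

U(i) = 1/3 for all i

D_KL(P||U) = Σ P(x) log₂(P(x) / (1/3))
           = Σ P(x) log₂(P(x)) + log₂(3)
           = log₂(3) - H(P)

H(P) = -Σ P(x) log₂(P(x)):
  -P(1)·log₂(P(1)) = -(0.3729)·log₂(0.3729) = 0.53069
  -P(2)·log₂(P(2)) = -(0.4967)·log₂(0.4967) = 0.50145
  -P(3)·log₂(P(3)) = -(0.1304)·log₂(0.1304) = 0.38324
H(P) = 0.53069 + 0.50145 + 0.38324 = 1.41538 bits

log₂(3) = 1.58496 bits

D_KL(P||U) = 1.58496 - 1.41538 = 0.16958 ≈ 0.1696 bits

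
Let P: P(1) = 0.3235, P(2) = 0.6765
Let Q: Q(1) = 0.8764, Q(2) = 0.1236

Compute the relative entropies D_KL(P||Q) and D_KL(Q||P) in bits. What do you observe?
D_KL(P||Q) = 1.1939 bits, D_KL(Q||P) = 0.9570 bits. The two directions give different values (D_KL(P||Q) exceeds D_KL(Q||P) by 0.2369 bits): KL divergence is asymmetric.

D_KL(P||Q) = Σ P(x) log₂(P(x)/Q(x))

Computing term by term:
  P(1)·log₂(P(1)/Q(1)) = 0.3235·log₂(0.3235/0.8764) = -0.46514
  P(2)·log₂(P(2)/Q(2)) = 0.6765·log₂(0.6765/0.1236) = 1.65906

D_KL(P||Q) = -0.46514 + 1.65906 = 1.19392 ≈ 1.1939 bits

D_KL(Q||P) = Σ Q(x) log₂(Q(x)/P(x))

Computing term by term:
  Q(1)·log₂(Q(1)/P(1)) = 0.8764·log₂(0.8764/0.3235) = 1.26011
  Q(2)·log₂(Q(2)/P(2)) = 0.1236·log₂(0.1236/0.6765) = -0.30312

D_KL(Q||P) = 1.26011 - 0.30312 = 0.95699 ≈ 0.9570 bits

These are NOT equal (difference: 0.2369 bits). KL divergence is asymmetric: D_KL(P||Q) ≠ D_KL(Q||P) in general.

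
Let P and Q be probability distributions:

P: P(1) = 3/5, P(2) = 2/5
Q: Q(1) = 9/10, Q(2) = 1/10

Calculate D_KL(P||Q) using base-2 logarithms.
0.4490 bits

D_KL(P||Q) = Σ P(x) log₂(P(x)/Q(x))

Computing term by term:
  P(1)·log₂(P(1)/Q(1)) = (3/5)·log₂((3/5)/(9/10)) = -0.35098
  P(2)·log₂(P(2)/Q(2)) = (2/5)·log₂((2/5)/(1/10)) = 0.80000

D_KL(P||Q) = -0.35098 + 0.80000 = 0.44902 ≈ 0.4490 bits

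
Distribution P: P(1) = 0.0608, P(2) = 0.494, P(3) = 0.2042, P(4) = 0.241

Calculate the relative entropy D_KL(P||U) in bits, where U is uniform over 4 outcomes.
0.2890 bits

U(i) = 1/4 for all i

D_KL(P||U) = Σ P(x) log₂(P(x) / (1/4))
           = Σ P(x) log₂(P(x)) + log₂(4)
           = log₂(4) - H(P)

H(P) = -Σ P(x) log₂(P(x)):
  -P(1)·log₂(P(1)) = -(0.0608)·log₂(0.0608) = 0.24562
  -P(2)·log₂(P(2)) = -(0.494)·log₂(0.494) = 0.50260
  -P(3)·log₂(P(3)) = -(0.2042)·log₂(0.2042) = 0.46802
  -P(4)·log₂(P(4)) = -(0.241)·log₂(0.241) = 0.49475
H(P) = 0.24562 + 0.50260 + 0.46802 + 0.49475 = 1.71099 bits

log₂(4) = 2.00000 bits

D_KL(P||U) = 2.00000 - 1.71099 = 0.28901 ≈ 0.2890 bits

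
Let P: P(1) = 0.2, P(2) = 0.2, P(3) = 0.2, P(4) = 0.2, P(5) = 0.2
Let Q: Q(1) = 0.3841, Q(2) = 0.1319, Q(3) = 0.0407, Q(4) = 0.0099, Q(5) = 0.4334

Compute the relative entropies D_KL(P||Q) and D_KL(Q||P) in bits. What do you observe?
D_KL(P||Q) = 1.0353 bits, D_KL(Q||P) = 0.6295 bits. The two directions give different values (D_KL(P||Q) exceeds D_KL(Q||P) by 0.4058 bits): KL divergence is asymmetric.

D_KL(P||Q) = Σ P(x) log₂(P(x)/Q(x))

Computing term by term:
  P(1)·log₂(P(1)/Q(1)) = 0.2·log₂(0.2/0.3841) = -0.18830
  P(2)·log₂(P(2)/Q(2)) = 0.2·log₂(0.2/0.1319) = 0.12011
  P(3)·log₂(P(3)/Q(3)) = 0.2·log₂(0.2/0.0407) = 0.45938
  P(4)·log₂(P(4)/Q(4)) = 0.2·log₂(0.2/0.0099) = 0.86729
  P(5)·log₂(P(5)/Q(5)) = 0.2·log₂(0.2/0.4334) = -0.22314

D_KL(P||Q) = -0.18830 + 0.12011 + 0.45938 + 0.86729 - 0.22314 = 1.03534 ≈ 1.0353 bits

D_KL(Q||P) = Σ Q(x) log₂(Q(x)/P(x))

Computing term by term:
  Q(1)·log₂(Q(1)/P(1)) = 0.3841·log₂(0.3841/0.2) = 0.36162
  Q(2)·log₂(Q(2)/P(2)) = 0.1319·log₂(0.1319/0.2) = -0.07921
  Q(3)·log₂(Q(3)/P(3)) = 0.0407·log₂(0.0407/0.2) = -0.09348
  Q(4)·log₂(Q(4)/P(4)) = 0.0099·log₂(0.0099/0.2) = -0.04293
  Q(5)·log₂(Q(5)/P(5)) = 0.4334·log₂(0.4334/0.2) = 0.48354

D_KL(Q||P) = 0.36162 - 0.07921 - 0.09348 - 0.04293 + 0.48354 = 0.62954 ≈ 0.6295 bits

These are NOT equal (difference: 0.4058 bits). KL divergence is asymmetric: D_KL(P||Q) ≠ D_KL(Q||P) in general.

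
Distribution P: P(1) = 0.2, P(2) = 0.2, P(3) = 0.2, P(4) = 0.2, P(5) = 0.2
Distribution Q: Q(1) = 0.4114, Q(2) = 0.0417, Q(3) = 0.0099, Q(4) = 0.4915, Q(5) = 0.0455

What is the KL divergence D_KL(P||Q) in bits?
1.2793 bits

D_KL(P||Q) = Σ P(x) log₂(P(x)/Q(x))

Computing term by term:
  P(1)·log₂(P(1)/Q(1)) = 0.2·log₂(0.2/0.4114) = -0.20811
  P(2)·log₂(P(2)/Q(2)) = 0.2·log₂(0.2/0.0417) = 0.45238
  P(3)·log₂(P(3)/Q(3)) = 0.2·log₂(0.2/0.0099) = 0.86729
  P(4)·log₂(P(4)/Q(4)) = 0.2·log₂(0.2/0.4915) = -0.25944
  P(5)·log₂(P(5)/Q(5)) = 0.2·log₂(0.2/0.0455) = 0.42721

D_KL(P||Q) = -0.20811 + 0.45238 + 0.86729 - 0.25944 + 0.42721 = 1.27933 ≈ 1.2793 bits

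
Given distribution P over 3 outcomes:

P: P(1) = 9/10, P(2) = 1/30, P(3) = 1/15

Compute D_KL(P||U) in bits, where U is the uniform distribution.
1.0241 bits

U(i) = 1/3 for all i

D_KL(P||U) = Σ P(x) log₂(P(x) / (1/3))
           = Σ P(x) log₂(P(x)) + log₂(3)
           = log₂(3) - H(P)

H(P) = -Σ P(x) log₂(P(x)):
  -P(1)·log₂(P(1)) = -(9/10)·log₂(9/10) = 0.13680
  -P(2)·log₂(P(2)) = -(1/30)·log₂(1/30) = 0.16356
  -P(3)·log₂(P(3)) = -(1/15)·log₂(1/15) = 0.26046
H(P) = 0.13680 + 0.16356 + 0.26046 = 0.56082 bits

log₂(3) = 1.58496 bits

D_KL(P||U) = 1.58496 - 0.56082 = 1.02414 ≈ 1.0241 bits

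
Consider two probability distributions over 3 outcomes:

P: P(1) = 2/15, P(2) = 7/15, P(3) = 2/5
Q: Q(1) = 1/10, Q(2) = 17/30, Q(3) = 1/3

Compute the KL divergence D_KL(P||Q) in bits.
0.0298 bits

D_KL(P||Q) = Σ P(x) log₂(P(x)/Q(x))

Computing term by term:
  P(1)·log₂(P(1)/Q(1)) = (2/15)·log₂((2/15)/(1/10)) = 0.05534
  P(2)·log₂(P(2)/Q(2)) = (7/15)·log₂((7/15)/(17/30)) = -0.13072
  P(3)·log₂(P(3)/Q(3)) = (2/5)·log₂((2/5)/(1/3)) = 0.10521

D_KL(P||Q) = 0.05534 - 0.13072 + 0.10521 = 0.02983 ≈ 0.0298 bits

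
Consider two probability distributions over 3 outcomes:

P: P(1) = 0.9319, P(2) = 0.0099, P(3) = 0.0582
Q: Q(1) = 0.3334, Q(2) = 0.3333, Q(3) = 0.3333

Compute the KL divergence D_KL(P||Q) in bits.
1.1852 bits

D_KL(P||Q) = Σ P(x) log₂(P(x)/Q(x))

Computing term by term:
  P(1)·log₂(P(1)/Q(1)) = 0.9319·log₂(0.9319/0.3334) = 1.38193
  P(2)·log₂(P(2)/Q(2)) = 0.0099·log₂(0.0099/0.3333) = -0.05023
  P(3)·log₂(P(3)/Q(3)) = 0.0582·log₂(0.0582/0.3333) = -0.14653

D_KL(P||Q) = 1.38193 - 0.05023 - 0.14653 = 1.18517 ≈ 1.1852 bits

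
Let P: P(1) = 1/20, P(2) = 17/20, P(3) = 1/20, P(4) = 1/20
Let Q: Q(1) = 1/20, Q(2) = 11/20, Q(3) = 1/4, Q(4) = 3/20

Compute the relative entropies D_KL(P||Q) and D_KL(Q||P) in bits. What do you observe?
D_KL(P||Q) = 0.3385 bits, D_KL(Q||P) = 0.4728 bits. The two directions give different values (D_KL(Q||P) exceeds D_KL(P||Q) by 0.1343 bits): KL divergence is asymmetric.

D_KL(P||Q) = Σ P(x) log₂(P(x)/Q(x))

Computing term by term:
  P(1)·log₂(P(1)/Q(1)) = (1/20)·log₂((1/20)/(1/20)) = 0.00000
  P(2)·log₂(P(2)/Q(2)) = (17/20)·log₂((17/20)/(11/20)) = 0.53383
  P(3)·log₂(P(3)/Q(3)) = (1/20)·log₂((1/20)/(1/4)) = -0.11610
  P(4)·log₂(P(4)/Q(4)) = (1/20)·log₂((1/20)/(3/20)) = -0.07925

D_KL(P||Q) = 0.00000 + 0.53383 - 0.11610 - 0.07925 = 0.33848 ≈ 0.3385 bits

D_KL(Q||P) = Σ Q(x) log₂(Q(x)/P(x))

Computing term by term:
  Q(1)·log₂(Q(1)/P(1)) = (1/20)·log₂((1/20)/(1/20)) = 0.00000
  Q(2)·log₂(Q(2)/P(2)) = (11/20)·log₂((11/20)/(17/20)) = -0.34542
  Q(3)·log₂(Q(3)/P(3)) = (1/4)·log₂((1/4)/(1/20)) = 0.58048
  Q(4)·log₂(Q(4)/P(4)) = (3/20)·log₂((3/20)/(1/20)) = 0.23774

D_KL(Q||P) = 0.00000 - 0.34542 + 0.58048 + 0.23774 = 0.47280 ≈ 0.4728 bits

These are NOT equal (difference: 0.1343 bits). KL divergence is asymmetric: D_KL(P||Q) ≠ D_KL(Q||P) in general.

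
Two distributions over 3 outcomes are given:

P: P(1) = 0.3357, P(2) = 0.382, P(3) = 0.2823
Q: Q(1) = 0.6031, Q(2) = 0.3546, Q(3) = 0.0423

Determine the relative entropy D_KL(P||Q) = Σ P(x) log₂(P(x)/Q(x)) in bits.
0.5304 bits

D_KL(P||Q) = Σ P(x) log₂(P(x)/Q(x))

Computing term by term:
  P(1)·log₂(P(1)/Q(1)) = 0.3357·log₂(0.3357/0.6031) = -0.28374
  P(2)·log₂(P(2)/Q(2)) = 0.382·log₂(0.382/0.3546) = 0.04102
  P(3)·log₂(P(3)/Q(3)) = 0.2823·log₂(0.2823/0.0423) = 0.77308

D_KL(P||Q) = -0.28374 + 0.04102 + 0.77308 = 0.53036 ≈ 0.5304 bits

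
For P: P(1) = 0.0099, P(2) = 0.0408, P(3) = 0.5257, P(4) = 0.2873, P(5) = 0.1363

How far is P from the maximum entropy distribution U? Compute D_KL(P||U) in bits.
0.6712 bits

U(i) = 1/5 for all i

D_KL(P||U) = Σ P(x) log₂(P(x) / (1/5))
           = Σ P(x) log₂(P(x)) + log₂(5)
           = log₂(5) - H(P)

H(P) = -Σ P(x) log₂(P(x)):
  -P(1)·log₂(P(1)) = -(0.0099)·log₂(0.0099) = 0.06592
  -P(2)·log₂(P(2)) = -(0.0408)·log₂(0.0408) = 0.18830
  -P(3)·log₂(P(3)) = -(0.5257)·log₂(0.5257) = 0.48769
  -P(4)·log₂(P(4)) = -(0.2873)·log₂(0.2873) = 0.51696
  -P(5)·log₂(P(5)) = -(0.1363)·log₂(0.1363) = 0.39188
H(P) = 0.06592 + 0.18830 + 0.48769 + 0.51696 + 0.39188 = 1.65075 bits

log₂(5) = 2.32193 bits

D_KL(P||U) = 2.32193 - 1.65075 = 0.67118 ≈ 0.6712 bits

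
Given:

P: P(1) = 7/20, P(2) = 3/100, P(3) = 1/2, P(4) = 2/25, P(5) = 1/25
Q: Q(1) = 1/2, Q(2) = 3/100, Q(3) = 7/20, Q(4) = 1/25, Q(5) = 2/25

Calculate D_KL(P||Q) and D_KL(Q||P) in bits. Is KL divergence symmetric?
D_KL(P||Q) = 0.1172 bits, D_KL(Q||P) = 0.1172 bits. The two values coincide for this particular pair, but no — KL divergence is not symmetric in general.

D_KL(P||Q) = Σ P(x) log₂(P(x)/Q(x))

Computing term by term:
  P(1)·log₂(P(1)/Q(1)) = (7/20)·log₂((7/20)/(1/2)) = -0.18010
  P(2)·log₂(P(2)/Q(2)) = (3/100)·log₂((3/100)/(3/100)) = 0.00000
  P(3)·log₂(P(3)/Q(3)) = (1/2)·log₂((1/2)/(7/20)) = 0.25729
  P(4)·log₂(P(4)/Q(4)) = (2/25)·log₂((2/25)/(1/25)) = 0.08000
  P(5)·log₂(P(5)/Q(5)) = (1/25)·log₂((1/25)/(2/25)) = -0.04000

D_KL(P||Q) = -0.18010 + 0.00000 + 0.25729 + 0.08000 - 0.04000 = 0.11719 ≈ 0.1172 bits

D_KL(Q||P) = Σ Q(x) log₂(Q(x)/P(x))

Computing term by term:
  Q(1)·log₂(Q(1)/P(1)) = (1/2)·log₂((1/2)/(7/20)) = 0.25729
  Q(2)·log₂(Q(2)/P(2)) = (3/100)·log₂((3/100)/(3/100)) = 0.00000
  Q(3)·log₂(Q(3)/P(3)) = (7/20)·log₂((7/20)/(1/2)) = -0.18010
  Q(4)·log₂(Q(4)/P(4)) = (1/25)·log₂((1/25)/(2/25)) = -0.04000
  Q(5)·log₂(Q(5)/P(5)) = (2/25)·log₂((2/25)/(1/25)) = 0.08000

D_KL(Q||P) = 0.25729 + 0.00000 - 0.18010 - 0.04000 + 0.08000 = 0.11719 ≈ 0.1172 bits

These ARE equal here. Q is P with outcomes relabeled (Q(1) = P(3), Q(3) = P(1), Q(4) = P(5), Q(5) = P(4)) by a relabeling that is its own inverse, so the two sums contain exactly the same terms in a different order. This is a special case — KL divergence is not symmetric in general: D_KL(P||Q) ≠ D_KL(Q||P) for most P, Q.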